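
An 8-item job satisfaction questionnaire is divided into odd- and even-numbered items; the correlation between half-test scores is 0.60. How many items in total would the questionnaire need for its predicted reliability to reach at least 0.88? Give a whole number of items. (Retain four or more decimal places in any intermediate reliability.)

20

Corrected full-test reliability: r_full = 2 × 0.60 / (1 + 0.60) ≈ 0.7500
Solve Spearman-Brown for n: n = 0.88(1 − 0.7500) / [0.7500(1 − 0.88)] = 2.4444
Items = 2.4444 × 8 ≈ 19.56 → 20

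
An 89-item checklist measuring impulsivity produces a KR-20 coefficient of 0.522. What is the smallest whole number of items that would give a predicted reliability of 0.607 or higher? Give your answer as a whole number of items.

n = 0.607(1 − 0.522) / [0.522(1 − 0.607)]
n = 0.290146 / 0.205146 ≈ 1.4143
So the test needs 1.4143 × 89 ≈ 125.87 items; rounding up, 126.

126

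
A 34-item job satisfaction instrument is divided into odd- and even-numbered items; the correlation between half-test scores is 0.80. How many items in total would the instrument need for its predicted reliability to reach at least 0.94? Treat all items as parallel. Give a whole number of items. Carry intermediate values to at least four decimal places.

Corrected full-test reliability: r_full = 2 × 0.80 / (1 + 0.80) ≈ 0.8889
n = r_tgt(1 − r_full) / [r_full(1 − r_tgt)] = 0.94 × 0.1111 / (0.8889 × 0.06) ≈ 1.9581
Required items = 1.9581 × 34 = 66.58, so 67 items.

67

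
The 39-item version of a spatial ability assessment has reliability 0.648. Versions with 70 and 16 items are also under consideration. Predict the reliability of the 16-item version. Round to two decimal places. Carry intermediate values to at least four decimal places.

The 70-item form is not needed; work directly from the 39-item form with n = 16/39 = 0.4103.
r_{16} = n·r / (1 + (n − 1)·r) = 0.2659 / 0.6179 ≈ 0.4303

0.43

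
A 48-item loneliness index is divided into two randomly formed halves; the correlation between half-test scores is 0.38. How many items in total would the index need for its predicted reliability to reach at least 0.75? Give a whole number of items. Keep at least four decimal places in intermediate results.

118

Corrected full-test reliability: r_full = 2 × 0.38 / (1 + 0.38) ≈ 0.5507
Solve Spearman-Brown for n: n = 0.75(1 − 0.5507) / [0.5507(1 − 0.75)] = 2.4476
Required items = 2.4476 × 48 = 117.48, so 118 items.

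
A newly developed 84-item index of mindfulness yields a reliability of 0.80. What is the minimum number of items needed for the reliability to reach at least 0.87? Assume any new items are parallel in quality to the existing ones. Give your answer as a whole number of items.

n = 0.87 × (1 − 0.80) / [ 0.80 × (1 − 0.87) ]
n = 0.1740 / 0.1040 ≈ 1.6731
1.6731 × 84 = 140.54 → 141 items

141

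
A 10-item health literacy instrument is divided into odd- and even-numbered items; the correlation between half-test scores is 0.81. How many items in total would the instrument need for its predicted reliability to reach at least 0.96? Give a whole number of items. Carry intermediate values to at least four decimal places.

29

Corrected full-test reliability: r_full = 2 × 0.81 / (1 + 0.81) ≈ 0.8950
Solve Spearman-Brown for n: n = 0.96(1 − 0.8950) / [0.8950(1 − 0.96)] = 2.8156
Required items = 2.8156 × 10 = 28.16, so 29 items.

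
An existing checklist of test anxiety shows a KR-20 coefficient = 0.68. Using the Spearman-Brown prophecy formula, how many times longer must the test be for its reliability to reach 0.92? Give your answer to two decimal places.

Rearranging the Spearman-Brown formula for n,
n = r_target (1 − r_old) / [ r_old (1 − r_target) ]
n = 0.92 × (1 − 0.68) / [ 0.68 × (1 − 0.92) ]
  = 0.2944 / 0.0544 = 5.4118

5.41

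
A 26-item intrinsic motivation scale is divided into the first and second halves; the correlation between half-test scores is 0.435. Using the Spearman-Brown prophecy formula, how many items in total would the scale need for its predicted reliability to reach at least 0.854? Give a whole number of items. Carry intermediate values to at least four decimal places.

r_full = 2(0.435)/(1 + 0.435) = 0.6063
n = r_tgt(1 − r_full) / [r_full(1 − r_tgt)] = 0.854 × 0.3937 / (0.6063 × 0.146) ≈ 3.7982
Items = 3.7982 × 26 ≈ 98.75 → 99

99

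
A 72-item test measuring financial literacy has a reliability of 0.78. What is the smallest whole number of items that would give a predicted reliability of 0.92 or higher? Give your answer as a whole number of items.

234

n = [0.92 × 0.22] / [0.78 × 0.08]
n = 0.2024 / 0.0624 ≈ 3.2436
3.2436 × 72 = 233.54 → 234 items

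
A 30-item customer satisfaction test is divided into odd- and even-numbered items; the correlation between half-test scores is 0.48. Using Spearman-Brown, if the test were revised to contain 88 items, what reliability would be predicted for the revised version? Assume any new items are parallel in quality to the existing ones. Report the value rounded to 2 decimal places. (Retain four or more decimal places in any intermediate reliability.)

First correct the split-half correlation to full-test reliability: r_full = 2 × 0.48 / (1 + 0.48) ≈ 0.6486
Length factor from 30 to 88 items: n = 88/30 = 2.9333
r_new = n·r_full / (1 + (n − 1)·r_full) = 1.9025 / 2.2539 ≈ 0.8441

0.84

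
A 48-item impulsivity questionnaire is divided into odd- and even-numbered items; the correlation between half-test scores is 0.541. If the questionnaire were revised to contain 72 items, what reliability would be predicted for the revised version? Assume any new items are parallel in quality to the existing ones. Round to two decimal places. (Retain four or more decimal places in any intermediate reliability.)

0.78

Spearman-Brown correction (n = 2): r_full = 2·0.541/(1 + 0.541) = 0.7021
Then adjust to 72 items: n = 72/48 = 1.5000
r_new = n·r_full / (1 + (n − 1)·r_full) = 1.0532 / 1.3510 ≈ 0.7796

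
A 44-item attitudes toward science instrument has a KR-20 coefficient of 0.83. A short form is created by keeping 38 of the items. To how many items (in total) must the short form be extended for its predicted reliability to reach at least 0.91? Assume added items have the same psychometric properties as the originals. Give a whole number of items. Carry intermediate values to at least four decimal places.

First, r for the 38-item form: n = 38/44 = 0.8636, so r_38 = 0.8636·0.83/(1 + (0.8636 − 1)·0.83) = 0.8083
Length factor from the short form to reach 0.91: n' = 0.91(1 − 0.8083) / [0.8083(1 − 0.91)] ≈ 2.3980
Total items = 2.3980 × 38 = 91.12, rounded up to 92.

92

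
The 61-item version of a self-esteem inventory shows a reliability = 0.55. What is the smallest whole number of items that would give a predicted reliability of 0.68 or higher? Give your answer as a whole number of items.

Spearman-Brown solved for the length factor n:
n = r_target (1 − r_old) / [ r_old (1 − r_target) ]
n = 0.68(1 − 0.55) / [0.55(1 − 0.68)]
  = 0.3060 / 0.1760 = 1.7386
1.7386 × 61 = 106.05 → 107 items

107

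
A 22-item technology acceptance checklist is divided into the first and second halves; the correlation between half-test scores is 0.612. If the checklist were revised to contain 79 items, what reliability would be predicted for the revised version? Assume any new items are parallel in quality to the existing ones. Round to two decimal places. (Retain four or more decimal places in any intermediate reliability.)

0.92

First correct the split-half correlation to full-test reliability: r_full = 2 × 0.612 / (1 + 0.612) ≈ 0.7593
Length factor from 22 to 79 items: n = 79/22 = 3.5909
r_new = n·r_full / (1 + (n − 1)·r_full) = 2.7266 / 2.9673 ≈ 0.9189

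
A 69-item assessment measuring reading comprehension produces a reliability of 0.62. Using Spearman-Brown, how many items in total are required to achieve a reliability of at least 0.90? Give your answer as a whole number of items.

381

Invert Spearman-Brown to solve for n:
n = r*(1 − r) / [ r (1 − r*) ]
n = 0.90 × (1 − 0.62) / [ 0.62 × (1 − 0.90) ]
n = 0.3420 / 0.0620 ≈ 5.5161
Items needed = n × 69 = 5.5161 × 69 ≈ 380.61 → round up to 381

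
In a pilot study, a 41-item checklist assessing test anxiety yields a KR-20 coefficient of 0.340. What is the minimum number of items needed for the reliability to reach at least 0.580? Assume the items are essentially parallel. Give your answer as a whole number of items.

Invert Spearman-Brown to solve for n:
n = r_target (1 − r_old) / [ r_old (1 − r_target) ]
n = [0.580 × 0.660] / [0.340 × 0.420]
  = 0.382800 / 0.142800 = 2.6807
Items needed = n × 41 = 2.6807 × 41 ≈ 109.91 → round up to 110

110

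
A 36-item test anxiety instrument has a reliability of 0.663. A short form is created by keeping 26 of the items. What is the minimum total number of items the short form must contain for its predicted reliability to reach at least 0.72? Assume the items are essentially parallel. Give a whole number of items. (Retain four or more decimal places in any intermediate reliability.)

48

First, r for the 26-item form: n = 26/36 = 0.7222, so r_26 = 0.7222·0.663/(1 + (0.7222 − 1)·0.663) = 0.5869
Then solve for n' with r_old = 0.5869, r_target = 0.72: n' = 0.72(1 − 0.5869)/[0.5869(1 − 0.72)] = 1.8099
Items = 1.8099 × 26 ≈ 47.06 → 48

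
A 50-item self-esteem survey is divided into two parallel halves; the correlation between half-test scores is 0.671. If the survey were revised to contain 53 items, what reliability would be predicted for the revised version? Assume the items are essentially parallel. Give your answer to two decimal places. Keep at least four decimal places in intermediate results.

0.81

Spearman-Brown correction (n = 2): r_full = 2·0.671/(1 + 0.671) = 0.8031
Then adjust to 53 items: n = 53/50 = 1.0600
r_new = n·r_full / (1 + (n − 1)·r_full) = 0.8513 / 1.0482 ≈ 0.8122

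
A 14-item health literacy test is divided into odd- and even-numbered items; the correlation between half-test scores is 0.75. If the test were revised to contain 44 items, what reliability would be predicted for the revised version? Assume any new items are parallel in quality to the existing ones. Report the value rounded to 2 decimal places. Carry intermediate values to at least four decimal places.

First correct the split-half correlation to full-test reliability: r_full = 2 × 0.75 / (1 + 0.75) ≈ 0.8571
Length factor from 14 to 44 items: n = 44/14 = 3.1429
r_new = n·r_full / (1 + (n − 1)·r_full) = 2.6938 / 2.8367 ≈ 0.9496

0.95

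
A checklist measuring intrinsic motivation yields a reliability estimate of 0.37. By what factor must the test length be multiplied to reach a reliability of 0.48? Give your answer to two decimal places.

1.57

Spearman-Brown solved for the length factor n:
n = r_target (1 − r_old) / [ r_old (1 − r_target) ]
n = 0.48 × (1 − 0.37) / [ 0.37 × (1 − 0.48) ]
n = 0.3024 / 0.1924 ≈ 1.5717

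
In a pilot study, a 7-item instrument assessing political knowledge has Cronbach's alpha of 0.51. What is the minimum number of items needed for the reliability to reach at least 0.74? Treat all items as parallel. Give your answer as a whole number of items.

n = 0.74(1 − 0.51) / [0.51(1 − 0.74)]
  = 0.3626 / 0.1326 = 2.7345
Items needed = n × 7 = 2.7345 × 7 ≈ 19.14 → round up to 20

20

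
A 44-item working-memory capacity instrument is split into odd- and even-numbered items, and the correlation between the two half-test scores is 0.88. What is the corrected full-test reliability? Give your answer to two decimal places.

0.94

r_full = 2(0.88) / (1 + 0.88)
       = 1.7600 / 1.8800 = 0.9362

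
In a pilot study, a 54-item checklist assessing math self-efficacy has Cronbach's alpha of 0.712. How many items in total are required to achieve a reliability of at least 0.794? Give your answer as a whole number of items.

85

Rearranging the Spearman-Brown formula for n,
n = r*(1 − r) / [ r (1 − r*) ]
n = 0.794(1 − 0.712) / [0.712(1 − 0.794)]
n = 0.228672 / 0.146672 ≈ 1.5591
Items needed = n × 54 = 1.5591 × 54 ≈ 84.19 → round up to 85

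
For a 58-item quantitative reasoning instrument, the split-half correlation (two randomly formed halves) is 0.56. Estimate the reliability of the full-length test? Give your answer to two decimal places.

0.72

r_full = 2r_hh / (1 + r_hh) = 2 × 0.56 / (1 + 0.56)
r_full = 1.1200 / 1.5600 ≈ 0.7179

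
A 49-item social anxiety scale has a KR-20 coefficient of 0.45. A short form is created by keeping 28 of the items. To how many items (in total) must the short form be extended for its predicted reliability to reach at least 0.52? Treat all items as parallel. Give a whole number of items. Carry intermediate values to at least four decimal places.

Short-form reliability: n = 28/49 = 0.5714; r_28 = n·r/(1+(n−1)r) ≈ 0.3186
Length factor from the short form to reach 0.52: n' = 0.52(1 − 0.3186) / [0.3186(1 − 0.52)] ≈ 2.3170
Items = 2.3170 × 28 ≈ 64.88 → 65

65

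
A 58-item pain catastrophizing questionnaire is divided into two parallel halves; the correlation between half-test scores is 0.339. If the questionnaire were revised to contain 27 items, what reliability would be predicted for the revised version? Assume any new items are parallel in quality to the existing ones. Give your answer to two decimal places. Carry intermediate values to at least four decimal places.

First correct the split-half correlation to full-test reliability: r_full = 2 × 0.339 / (1 + 0.339) ≈ 0.5063
Length factor from 58 to 27 items: n = 27/58 = 0.4655
r_new = n·r_full / (1 + (n − 1)·r_full) = 0.2357 / 0.7294 ≈ 0.3231

0.32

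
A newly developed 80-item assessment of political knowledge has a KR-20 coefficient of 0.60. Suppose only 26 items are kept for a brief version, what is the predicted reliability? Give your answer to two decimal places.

n = 26/80 = 0.325
Apply the Spearman-Brown prophecy formula, r' = nr / [1 + (n − 1)r]:
r_new = 0.325·0.60 / [1 + (0.325 − 1)·0.60]
r_new = 0.1950 / 0.5950 ≈ 0.3277

0.33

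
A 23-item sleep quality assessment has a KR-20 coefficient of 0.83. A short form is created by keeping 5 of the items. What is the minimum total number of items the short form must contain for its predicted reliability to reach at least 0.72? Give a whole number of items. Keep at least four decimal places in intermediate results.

13

First, r for the 5-item form: n = 5/23 = 0.2174, so r_5 = 0.2174·0.83/(1 + (0.2174 − 1)·0.83) = 0.5149
Length factor from the short form to reach 0.72: n' = 0.72(1 − 0.5149) / [0.5149(1 − 0.72)] ≈ 2.4226
Items = 2.4226 × 5 ≈ 12.11 → 13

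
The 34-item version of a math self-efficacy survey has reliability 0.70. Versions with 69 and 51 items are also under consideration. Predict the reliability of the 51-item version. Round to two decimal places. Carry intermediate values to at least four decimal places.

The 69-item form is not needed; work directly from the 34-item form with n = 51/34 = 1.5000.
r_{51} = n·r / (1 + (n − 1)·r) = 1.0500 / 1.3500 ≈ 0.7778

0.78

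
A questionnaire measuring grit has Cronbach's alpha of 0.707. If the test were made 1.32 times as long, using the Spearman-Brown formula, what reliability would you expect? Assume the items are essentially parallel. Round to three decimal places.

By Spearman-Brown, r_new = n r / (1 + (n − 1) r).
r_new = 1.32·0.707 / [1 + (1.32 − 1)·0.707]
     = 0.9332 / 1.2262 = 0.7611

0.761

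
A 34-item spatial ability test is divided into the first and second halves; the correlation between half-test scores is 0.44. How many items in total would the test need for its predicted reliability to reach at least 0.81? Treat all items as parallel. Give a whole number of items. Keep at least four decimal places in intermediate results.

93

r_full = 2(0.44)/(1 + 0.44) = 0.6111
n = r_tgt(1 − r_full) / [r_full(1 − r_tgt)] = 0.81 × 0.3889 / (0.6111 × 0.19) ≈ 2.7130
Items = 2.7130 × 34 ≈ 92.24 → 93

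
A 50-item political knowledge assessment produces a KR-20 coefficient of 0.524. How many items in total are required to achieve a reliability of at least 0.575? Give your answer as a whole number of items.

62

Invert Spearman-Brown to solve for n:
n = r*(1 − r) / [ r (1 − r*) ]
n = 0.575 × (1 − 0.524) / [ 0.524 × (1 − 0.575) ]
n = 0.273700 / 0.222700 ≈ 1.2290
Items needed = n × 50 = 1.2290 × 50 ≈ 61.45 → round up to 62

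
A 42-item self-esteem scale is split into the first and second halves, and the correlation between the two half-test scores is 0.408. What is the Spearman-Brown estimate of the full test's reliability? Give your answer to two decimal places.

0.58

Each half is half the length of the full test, so the full test is n = 2 times a half.
r_full = 2r_hh / (1 + r_hh) = 2 × 0.408 / (1 + 0.408)
       = 0.8160 / 1.4080 = 0.5795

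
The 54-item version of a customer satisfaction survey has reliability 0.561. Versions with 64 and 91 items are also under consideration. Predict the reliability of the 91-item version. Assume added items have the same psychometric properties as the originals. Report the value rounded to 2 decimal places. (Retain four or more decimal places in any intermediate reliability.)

The 64-item form is not needed; work directly from the 54-item form with n = 91/54 = 1.6852.
r_{91} = n·r / (1 + (n − 1)·r) = 0.9454 / 1.3844 ≈ 0.6829

0.68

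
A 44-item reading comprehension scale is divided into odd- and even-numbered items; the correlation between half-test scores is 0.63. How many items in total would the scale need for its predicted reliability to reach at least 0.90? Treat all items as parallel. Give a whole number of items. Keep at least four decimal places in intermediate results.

r_full = 2(0.63)/(1 + 0.63) = 0.7730
Solve Spearman-Brown for n: n = 0.90(1 − 0.7730) / [0.7730(1 − 0.90)] = 2.6429
Items = 2.6429 × 44 ≈ 116.29 → 117

117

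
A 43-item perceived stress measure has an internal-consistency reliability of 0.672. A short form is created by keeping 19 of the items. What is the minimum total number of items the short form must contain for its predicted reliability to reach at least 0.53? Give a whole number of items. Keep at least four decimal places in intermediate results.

24

Short-form reliability: n = 19/43 = 0.4419; r_19 = n·r/(1+(n−1)r) ≈ 0.4752
Then solve for n' with r_old = 0.4752, r_target = 0.53: n' = 0.53(1 − 0.4752)/[0.4752(1 − 0.53)] = 1.2454
Items = 1.2454 × 19 ≈ 23.66 → 24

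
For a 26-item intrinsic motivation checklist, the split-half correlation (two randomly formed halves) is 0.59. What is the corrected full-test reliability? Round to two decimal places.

0.74

Apply the Spearman-Brown correction with n = 2:
r_full = 2(0.59) / (1 + 0.59)
r_full = 1.1800 / 1.5900 ≈ 0.7421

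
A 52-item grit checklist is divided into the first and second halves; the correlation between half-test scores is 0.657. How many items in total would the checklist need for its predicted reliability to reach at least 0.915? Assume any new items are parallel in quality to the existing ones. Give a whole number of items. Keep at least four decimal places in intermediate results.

Corrected full-test reliability: r_full = 2 × 0.657 / (1 + 0.657) ≈ 0.7930
n = r_tgt(1 − r_full) / [r_full(1 − r_tgt)] = 0.915 × 0.2070 / (0.7930 × 0.085) ≈ 2.8100
Items = 2.8100 × 52 ≈ 146.12 → 147

147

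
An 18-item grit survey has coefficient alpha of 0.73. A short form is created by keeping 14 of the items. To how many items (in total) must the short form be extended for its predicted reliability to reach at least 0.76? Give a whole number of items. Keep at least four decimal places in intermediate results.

Short-form reliability: n = 14/18 = 0.7778; r_14 = n·r/(1+(n−1)r) ≈ 0.6777
Length factor from the short form to reach 0.76: n' = 0.76(1 − 0.6777) / [0.6777(1 − 0.76)] ≈ 1.5060
Items = 1.5060 × 14 ≈ 21.08 → 22

22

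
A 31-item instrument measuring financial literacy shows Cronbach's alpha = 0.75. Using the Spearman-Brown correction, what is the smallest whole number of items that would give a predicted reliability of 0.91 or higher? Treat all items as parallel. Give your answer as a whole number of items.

105

Spearman-Brown solved for the length factor n:
n = r*(1 − r) / [ r (1 − r*) ]
n = 0.91 × (1 − 0.75) / [ 0.75 × (1 − 0.91) ]
n = 0.2275 / 0.0675 ≈ 3.3704
3.3704 × 31 = 104.48 → 105 items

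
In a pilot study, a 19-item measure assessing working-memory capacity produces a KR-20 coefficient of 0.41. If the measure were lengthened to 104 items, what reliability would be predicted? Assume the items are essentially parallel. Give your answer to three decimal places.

Length ratio n = 104/19 = 5.4737
r_new = 5.4737·0.41 / [1 + (5.4737 − 1)·0.41]
r_new = 2.2442 / 2.8342 ≈ 0.7918

0.792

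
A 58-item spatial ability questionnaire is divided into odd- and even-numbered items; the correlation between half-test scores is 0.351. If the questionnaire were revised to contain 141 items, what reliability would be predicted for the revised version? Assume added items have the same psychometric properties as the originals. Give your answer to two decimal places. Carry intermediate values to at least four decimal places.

0.72

First correct the split-half correlation to full-test reliability: r_full = 2 × 0.351 / (1 + 0.351) ≈ 0.5196
Then adjust to 141 items: n = 141/58 = 2.4310
r_new = n·r_full / (1 + (n − 1)·r_full) = 1.2631 / 1.7435 ≈ 0.7245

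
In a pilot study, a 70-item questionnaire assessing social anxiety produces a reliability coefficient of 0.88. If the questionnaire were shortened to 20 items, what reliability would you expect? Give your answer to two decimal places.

n = 20/70 = 0.2857
Apply the Spearman-Brown prophecy formula, r' = nr / [1 + (n − 1)r]:
r_new = (0.2857 × 0.88) / (1 + (0.2857 − 1) × 0.88)
r_new = 0.2514 / 0.3714 ≈ 0.6769

0.68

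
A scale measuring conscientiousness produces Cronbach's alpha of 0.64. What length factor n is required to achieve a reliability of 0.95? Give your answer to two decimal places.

Spearman-Brown solved for the length factor n:
n = r*(1 − r) / [ r (1 − r*) ]
n = 0.95(1 − 0.64) / [0.64(1 − 0.95)]
  = 0.3420 / 0.0320 = 10.6875

10.69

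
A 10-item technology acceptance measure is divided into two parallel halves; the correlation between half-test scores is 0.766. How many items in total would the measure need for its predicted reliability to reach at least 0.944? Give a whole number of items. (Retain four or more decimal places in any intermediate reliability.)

26

Corrected full-test reliability: r_full = 2 × 0.766 / (1 + 0.766) ≈ 0.8675
Solve Spearman-Brown for n: n = 0.944(1 − 0.8675) / [0.8675(1 − 0.944)] = 2.5747
Items = 2.5747 × 10 ≈ 25.75 → 26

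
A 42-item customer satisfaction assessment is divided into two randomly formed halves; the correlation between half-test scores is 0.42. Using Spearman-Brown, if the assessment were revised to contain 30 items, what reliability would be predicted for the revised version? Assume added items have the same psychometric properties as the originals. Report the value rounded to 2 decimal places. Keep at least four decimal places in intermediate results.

First correct the split-half correlation to full-test reliability: r_full = 2 × 0.42 / (1 + 0.42) ≈ 0.5915
Length factor from 42 to 30 items: n = 30/42 = 0.7143
r_new = n·r_full / (1 + (n − 1)·r_full) = 0.4225 / 0.8310 ≈ 0.5084

0.51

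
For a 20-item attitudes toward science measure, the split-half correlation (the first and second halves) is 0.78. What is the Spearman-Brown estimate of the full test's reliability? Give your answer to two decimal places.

0.88

The full test is twice the length of either half (n = 2).
r_full = 2(0.78) / (1 + 0.78)
r_full = 1.5600 / 1.7800 ≈ 0.8764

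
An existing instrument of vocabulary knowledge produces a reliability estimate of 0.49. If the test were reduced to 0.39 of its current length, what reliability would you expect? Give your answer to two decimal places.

0.27

r_new = (0.39 × 0.49) / (1 + (0.39 − 1) × 0.49)
r_new = 0.1911 / 0.7011 ≈ 0.2726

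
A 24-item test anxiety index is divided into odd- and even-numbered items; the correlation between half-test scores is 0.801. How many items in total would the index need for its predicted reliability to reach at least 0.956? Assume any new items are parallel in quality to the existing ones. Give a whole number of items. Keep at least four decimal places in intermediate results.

65

r_full = 2(0.801)/(1 + 0.801) = 0.8895
Solve Spearman-Brown for n: n = 0.956(1 − 0.8895) / [0.8895(1 − 0.956)] = 2.6991
Required items = 2.6991 × 24 = 64.78, so 65 items.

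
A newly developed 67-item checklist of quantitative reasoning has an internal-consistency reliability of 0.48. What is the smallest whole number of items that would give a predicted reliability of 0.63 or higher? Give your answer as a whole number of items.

Invert Spearman-Brown to solve for n:
n = r*(1 − r) / [ r (1 − r*) ]
n = 0.63(1 − 0.48) / [0.48(1 − 0.63)]
  = 0.3276 / 0.1776 = 1.8446
So the test needs 1.8446 × 67 ≈ 123.59 items; rounding up, 124.

124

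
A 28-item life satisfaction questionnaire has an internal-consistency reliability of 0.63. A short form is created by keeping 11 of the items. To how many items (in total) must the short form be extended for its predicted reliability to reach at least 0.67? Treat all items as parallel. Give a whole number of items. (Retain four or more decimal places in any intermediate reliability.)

34

Short-form reliability: n = 11/28 = 0.3929; r_11 = n·r/(1+(n−1)r) ≈ 0.4008
Length factor from the short form to reach 0.67: n' = 0.67(1 − 0.4008) / [0.4008(1 − 0.67)] ≈ 3.0353
Items = 3.0353 × 11 ≈ 33.39 → 34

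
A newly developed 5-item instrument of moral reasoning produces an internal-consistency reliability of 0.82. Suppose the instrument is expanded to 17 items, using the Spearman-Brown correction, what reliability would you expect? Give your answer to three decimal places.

0.939

Length ratio n = 17/5 = 3.4
r_new = 3.4·0.82 / [1 + (3.4 − 1)·0.82]
r_new = 2.7880 / 2.9680 ≈ 0.9394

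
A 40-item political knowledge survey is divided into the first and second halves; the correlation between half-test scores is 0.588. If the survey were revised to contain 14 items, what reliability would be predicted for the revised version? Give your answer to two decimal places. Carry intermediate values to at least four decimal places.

0.50

First correct the split-half correlation to full-test reliability: r_full = 2 × 0.588 / (1 + 0.588) ≈ 0.7406
Length factor from 40 to 14 items: n = 14/40 = 0.3500
r_new = n·r_full / (1 + (n − 1)·r_full) = 0.2592 / 0.5186 ≈ 0.4998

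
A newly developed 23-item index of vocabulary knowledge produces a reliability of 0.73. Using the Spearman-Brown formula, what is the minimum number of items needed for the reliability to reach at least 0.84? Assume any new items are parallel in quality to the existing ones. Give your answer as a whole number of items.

Rearranging the Spearman-Brown formula for n,
n = r_target (1 − r_old) / [ r_old (1 − r_target) ]
n = [0.84 × 0.27] / [0.73 × 0.16]
  = 0.2268 / 0.1168 = 1.9418
So the test needs 1.9418 × 23 ≈ 44.66 items; rounding up, 45.

45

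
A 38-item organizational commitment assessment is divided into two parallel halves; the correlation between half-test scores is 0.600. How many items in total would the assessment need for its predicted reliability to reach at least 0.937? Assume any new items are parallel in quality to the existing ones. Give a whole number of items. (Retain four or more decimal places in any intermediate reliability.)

189

r_full = 2(0.600)/(1 + 0.600) = 0.7500
n = r_tgt(1 − r_full) / [r_full(1 − r_tgt)] = 0.937 × 0.2500 / (0.7500 × 0.063) ≈ 4.9577
Items = 4.9577 × 38 ≈ 188.39 → 189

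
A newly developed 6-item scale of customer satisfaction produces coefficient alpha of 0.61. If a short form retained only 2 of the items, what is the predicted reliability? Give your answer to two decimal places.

Length ratio n = 2/6 = 0.3333
By Spearman-Brown, r_new = n r / (1 + (n − 1) r).
r_new = 0.3333·0.61 / [1 + (0.3333 − 1)·0.61]
r_new = 0.2033 / 0.5933 ≈ 0.3427

0.34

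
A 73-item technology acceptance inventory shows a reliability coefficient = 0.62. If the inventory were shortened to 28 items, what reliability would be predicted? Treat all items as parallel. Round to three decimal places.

Length ratio n = 28/73 = 0.3836
By Spearman-Brown, r_new = n r / (1 + (n − 1) r).
r_new = (0.3836 × 0.62) / (1 + (0.3836 − 1) × 0.62)
     = 0.2378 / 0.6178 = 0.3849

0.385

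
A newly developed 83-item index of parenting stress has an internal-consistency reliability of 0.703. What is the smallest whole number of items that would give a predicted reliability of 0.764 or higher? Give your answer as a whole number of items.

114

Spearman-Brown solved for the length factor n:
n = r_target (1 − r_old) / [ r_old (1 − r_target) ]
n = 0.764(1 − 0.703) / [0.703(1 − 0.764)]
  = 0.226908 / 0.165908 = 1.3677
1.3677 × 83 = 113.52 → 114 items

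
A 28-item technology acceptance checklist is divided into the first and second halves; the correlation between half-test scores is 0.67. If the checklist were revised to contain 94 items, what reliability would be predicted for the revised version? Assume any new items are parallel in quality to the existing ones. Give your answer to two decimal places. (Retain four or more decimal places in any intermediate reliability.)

0.93

First correct the split-half correlation to full-test reliability: r_full = 2 × 0.67 / (1 + 0.67) ≈ 0.8024
Length factor from 28 to 94 items: n = 94/28 = 3.3571
r_new = n·r_full / (1 + (n − 1)·r_full) = 2.6937 / 2.8913 ≈ 0.9317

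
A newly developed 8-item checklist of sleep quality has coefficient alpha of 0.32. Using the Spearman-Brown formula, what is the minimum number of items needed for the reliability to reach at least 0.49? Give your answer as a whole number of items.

n = 0.49 × (1 − 0.32) / [ 0.32 × (1 − 0.49) ]
  = 0.3332 / 0.1632 = 2.0417
Items needed = n × 8 = 2.0417 × 8 ≈ 16.33 → round up to 17

17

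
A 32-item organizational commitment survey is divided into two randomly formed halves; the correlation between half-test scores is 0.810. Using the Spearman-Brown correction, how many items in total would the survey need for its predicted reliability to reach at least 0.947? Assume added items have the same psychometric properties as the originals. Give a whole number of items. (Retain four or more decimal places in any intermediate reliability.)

68

r_full = 2(0.810)/(1 + 0.810) = 0.8950
Solve Spearman-Brown for n: n = 0.947(1 − 0.8950) / [0.8950(1 − 0.947)] = 2.0962
Items = 2.0962 × 32 ≈ 67.08 → 68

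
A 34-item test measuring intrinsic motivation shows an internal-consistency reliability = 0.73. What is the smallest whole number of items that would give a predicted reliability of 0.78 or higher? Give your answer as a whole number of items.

45

Spearman-Brown solved for the length factor n:
n = r*(1 − r) / [ r (1 − r*) ]
n = 0.78 × (1 − 0.73) / [ 0.73 × (1 − 0.78) ]
n = 0.2106 / 0.1606 ≈ 1.3113
So the test needs 1.3113 × 34 ≈ 44.58 items; rounding up, 45.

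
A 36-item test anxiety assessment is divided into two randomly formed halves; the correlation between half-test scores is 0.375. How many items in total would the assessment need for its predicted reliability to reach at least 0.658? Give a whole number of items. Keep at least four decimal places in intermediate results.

58

r_full = 2(0.375)/(1 + 0.375) = 0.5455
n = r_tgt(1 − r_full) / [r_full(1 − r_tgt)] = 0.658 × 0.4545 / (0.5455 × 0.342) ≈ 1.6030
Items = 1.6030 × 36 ≈ 57.71 → 58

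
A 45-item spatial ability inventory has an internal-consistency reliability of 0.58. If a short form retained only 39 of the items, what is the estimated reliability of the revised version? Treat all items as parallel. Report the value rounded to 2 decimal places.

0.54

Length ratio n = 39/45 = 0.8667
r_new = 0.8667·0.58 / [1 + (0.8667 − 1)·0.58]
r_new = 0.5027 / 0.9227 ≈ 0.5448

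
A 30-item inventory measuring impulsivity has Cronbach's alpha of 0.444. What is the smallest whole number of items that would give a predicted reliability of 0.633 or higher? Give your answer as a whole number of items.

Spearman-Brown solved for the length factor n:
n = r_target (1 − r_old) / [ r_old (1 − r_target) ]
n = [0.633 × 0.556] / [0.444 × 0.367]
  = 0.351948 / 0.162948 = 2.1599
Items needed = n × 30 = 2.1599 × 30 ≈ 64.80 → round up to 65

65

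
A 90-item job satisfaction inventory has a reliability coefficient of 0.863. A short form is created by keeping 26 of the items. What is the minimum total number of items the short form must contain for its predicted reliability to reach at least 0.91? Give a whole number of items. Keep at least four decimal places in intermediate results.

145

First, r for the 26-item form: n = 26/90 = 0.2889, so r_26 = 0.2889·0.863/(1 + (0.2889 − 1)·0.863) = 0.6454
Then solve for n' with r_old = 0.6454, r_target = 0.91: n' = 0.91(1 − 0.6454)/[0.6454(1 − 0.91)] = 5.5553
Items = 5.5553 × 26 ≈ 144.44 → 145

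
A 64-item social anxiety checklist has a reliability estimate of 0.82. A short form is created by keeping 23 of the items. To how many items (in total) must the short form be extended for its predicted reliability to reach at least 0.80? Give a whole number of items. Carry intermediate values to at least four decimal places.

57

First, r for the 23-item form: n = 23/64 = 0.3594, so r_23 = 0.3594·0.82/(1 + (0.3594 − 1)·0.82) = 0.6208
Then solve for n' with r_old = 0.6208, r_target = 0.80: n' = 0.80(1 − 0.6208)/[0.6208(1 − 0.80)] = 2.4433
Total items = 2.4433 × 23 = 56.20, rounded up to 57.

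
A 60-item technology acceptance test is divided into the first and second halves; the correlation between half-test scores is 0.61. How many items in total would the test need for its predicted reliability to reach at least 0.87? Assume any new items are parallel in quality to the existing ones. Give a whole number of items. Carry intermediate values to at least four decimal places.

129

Corrected full-test reliability: r_full = 2 × 0.61 / (1 + 0.61) ≈ 0.7578
Solve Spearman-Brown for n: n = 0.87(1 − 0.7578) / [0.7578(1 − 0.87)] = 2.1389
Required items = 2.1389 × 60 = 128.33, so 129 items.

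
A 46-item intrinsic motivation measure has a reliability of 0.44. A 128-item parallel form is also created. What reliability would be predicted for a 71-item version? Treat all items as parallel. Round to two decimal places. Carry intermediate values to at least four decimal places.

0.55

Only the ratio of lengths matters: n = 71/46 = 1.5435
r_{71} = n·r / (1 + (n − 1)·r) = 0.6791 / 1.2391 ≈ 0.5481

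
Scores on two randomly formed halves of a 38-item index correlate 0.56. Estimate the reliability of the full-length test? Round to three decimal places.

0.718

The full test is twice the length of either half (n = 2).
r_full = 2(0.56) / (1 + 0.56)
r_full = 1.1200 / 1.5600 ≈ 0.7179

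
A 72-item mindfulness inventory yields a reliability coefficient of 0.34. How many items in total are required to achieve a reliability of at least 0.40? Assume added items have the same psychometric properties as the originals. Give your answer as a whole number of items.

94

Invert Spearman-Brown to solve for n:
n = r_target (1 − r_old) / [ r_old (1 − r_target) ]
n = 0.40(1 − 0.34) / [0.34(1 − 0.40)]
n = 0.2640 / 0.2040 ≈ 1.2941
So the test needs 1.2941 × 72 ≈ 93.18 items; rounding up, 94.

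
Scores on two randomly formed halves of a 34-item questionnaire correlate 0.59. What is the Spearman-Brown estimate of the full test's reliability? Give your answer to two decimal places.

0.74

The full test is twice the length of either half (n = 2).
r_full = 2(0.59) / (1 + 0.59)
       = 1.1800 / 1.5900 = 0.7421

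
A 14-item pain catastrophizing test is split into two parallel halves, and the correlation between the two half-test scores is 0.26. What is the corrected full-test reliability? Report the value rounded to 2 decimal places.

The full test is twice the length of either half (n = 2).
r_full = 2(0.26) / (1 + 0.26)
       = 0.5200 / 1.2600 = 0.4127

0.41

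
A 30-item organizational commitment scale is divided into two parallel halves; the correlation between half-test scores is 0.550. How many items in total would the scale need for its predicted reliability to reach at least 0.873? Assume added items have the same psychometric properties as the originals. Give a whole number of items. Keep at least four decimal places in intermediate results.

Corrected full-test reliability: r_full = 2 × 0.550 / (1 + 0.550) ≈ 0.7097
n = r_tgt(1 − r_full) / [r_full(1 − r_tgt)] = 0.873 × 0.2903 / (0.7097 × 0.127) ≈ 2.8118
Required items = 2.8118 × 30 = 84.35, so 85 items.

85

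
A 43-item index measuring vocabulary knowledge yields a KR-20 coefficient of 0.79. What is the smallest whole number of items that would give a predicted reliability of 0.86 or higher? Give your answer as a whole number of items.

Invert Spearman-Brown to solve for n:
n = r_target (1 − r_old) / [ r_old (1 − r_target) ]
n = 0.86(1 − 0.79) / [0.79(1 − 0.86)]
  = 0.1806 / 0.1106 = 1.6329
Items needed = n × 43 = 1.6329 × 43 ≈ 70.21 → round up to 71

71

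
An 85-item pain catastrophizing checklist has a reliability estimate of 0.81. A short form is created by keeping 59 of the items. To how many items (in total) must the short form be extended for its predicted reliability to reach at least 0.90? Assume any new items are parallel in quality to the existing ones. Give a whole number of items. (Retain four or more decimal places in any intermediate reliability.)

180

Short-form reliability: n = 59/85 = 0.6941; r_59 = n·r/(1+(n−1)r) ≈ 0.7474
Then solve for n' with r_old = 0.7474, r_target = 0.90: n' = 0.90(1 − 0.7474)/[0.7474(1 − 0.90)] = 3.0417
Total items = 3.0417 × 59 = 179.46, rounded up to 180.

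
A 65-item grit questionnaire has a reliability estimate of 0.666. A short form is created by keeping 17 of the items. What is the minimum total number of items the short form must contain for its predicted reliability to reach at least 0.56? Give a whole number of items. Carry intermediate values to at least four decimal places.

First, r for the 17-item form: n = 17/65 = 0.2615, so r_17 = 0.2615·0.666/(1 + (0.2615 − 1)·0.666) = 0.3427
Then solve for n' with r_old = 0.3427, r_target = 0.56: n' = 0.56(1 − 0.3427)/[0.3427(1 − 0.56)] = 2.4411
Total items = 2.4411 × 17 = 41.50, rounded up to 42.

42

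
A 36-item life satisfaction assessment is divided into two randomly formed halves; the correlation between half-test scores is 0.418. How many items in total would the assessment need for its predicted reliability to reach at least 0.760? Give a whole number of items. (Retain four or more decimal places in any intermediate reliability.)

80

r_full = 2(0.418)/(1 + 0.418) = 0.5896
Solve Spearman-Brown for n: n = 0.760(1 − 0.5896) / [0.5896(1 − 0.760)] = 2.2042
Required items = 2.2042 × 36 = 79.35, so 80 items.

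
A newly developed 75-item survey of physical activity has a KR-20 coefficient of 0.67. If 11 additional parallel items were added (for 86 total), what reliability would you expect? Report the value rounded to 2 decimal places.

Length ratio n = 86/75 = 1.1467
By Spearman-Brown, r_new = n r / (1 + (n − 1) r).
r_new = 1.1467·0.67 / [1 + (1.1467 − 1)·0.67]
r_new = 0.7683 / 1.0983 ≈ 0.6995

0.70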